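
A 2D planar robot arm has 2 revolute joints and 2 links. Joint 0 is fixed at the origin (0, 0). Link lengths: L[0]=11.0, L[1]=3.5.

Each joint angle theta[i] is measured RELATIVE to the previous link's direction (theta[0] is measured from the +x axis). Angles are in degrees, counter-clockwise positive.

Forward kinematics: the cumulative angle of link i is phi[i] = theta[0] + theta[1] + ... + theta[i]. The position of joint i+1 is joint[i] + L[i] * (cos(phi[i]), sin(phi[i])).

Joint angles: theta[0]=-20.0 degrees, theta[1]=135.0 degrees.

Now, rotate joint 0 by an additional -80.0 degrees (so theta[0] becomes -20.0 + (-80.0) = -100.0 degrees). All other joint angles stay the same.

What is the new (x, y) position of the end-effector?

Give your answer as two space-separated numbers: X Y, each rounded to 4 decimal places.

Answer: 0.9569 -8.8254

Derivation:
joint[0] = (0.0000, 0.0000)  (base)
link 0: phi[0] = -100 = -100 deg
  cos(-100 deg) = -0.1736, sin(-100 deg) = -0.9848
  joint[1] = (0.0000, 0.0000) + 11 * (-0.1736, -0.9848) = (0.0000 + -1.9101, 0.0000 + -10.8329) = (-1.9101, -10.8329)
link 1: phi[1] = -100 + 135 = 35 deg
  cos(35 deg) = 0.8192, sin(35 deg) = 0.5736
  joint[2] = (-1.9101, -10.8329) + 3.5 * (0.8192, 0.5736) = (-1.9101 + 2.8670, -10.8329 + 2.0075) = (0.9569, -8.8254)
End effector: (0.9569, -8.8254)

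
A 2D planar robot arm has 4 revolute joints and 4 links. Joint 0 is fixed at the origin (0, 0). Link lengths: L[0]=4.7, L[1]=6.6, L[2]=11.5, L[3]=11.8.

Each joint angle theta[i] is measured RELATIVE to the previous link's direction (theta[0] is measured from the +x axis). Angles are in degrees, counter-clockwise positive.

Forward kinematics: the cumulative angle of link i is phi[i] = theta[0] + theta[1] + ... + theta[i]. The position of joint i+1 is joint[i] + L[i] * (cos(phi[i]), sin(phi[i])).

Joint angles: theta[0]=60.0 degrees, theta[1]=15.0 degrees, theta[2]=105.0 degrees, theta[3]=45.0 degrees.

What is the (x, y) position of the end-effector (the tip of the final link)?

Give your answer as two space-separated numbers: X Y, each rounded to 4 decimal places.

Answer: -15.7857 2.1016

Derivation:
joint[0] = (0.0000, 0.0000)  (base)
link 0: phi[0] = 60 = 60 deg
  cos(60 deg) = 0.5000, sin(60 deg) = 0.8660
  joint[1] = (0.0000, 0.0000) + 4.7 * (0.5000, 0.8660) = (0.0000 + 2.3500, 0.0000 + 4.0703) = (2.3500, 4.0703)
link 1: phi[1] = 60 + 15 = 75 deg
  cos(75 deg) = 0.2588, sin(75 deg) = 0.9659
  joint[2] = (2.3500, 4.0703) + 6.6 * (0.2588, 0.9659) = (2.3500 + 1.7082, 4.0703 + 6.3751) = (4.0582, 10.4454)
link 2: phi[2] = 60 + 15 + 105 = 180 deg
  cos(180 deg) = -1.0000, sin(180 deg) = 0.0000
  joint[3] = (4.0582, 10.4454) + 11.5 * (-1.0000, 0.0000) = (4.0582 + -11.5000, 10.4454 + 0.0000) = (-7.4418, 10.4454)
link 3: phi[3] = 60 + 15 + 105 + 45 = 225 deg
  cos(225 deg) = -0.7071, sin(225 deg) = -0.7071
  joint[4] = (-7.4418, 10.4454) + 11.8 * (-0.7071, -0.7071) = (-7.4418 + -8.3439, 10.4454 + -8.3439) = (-15.7857, 2.1016)
End effector: (-15.7857, 2.1016)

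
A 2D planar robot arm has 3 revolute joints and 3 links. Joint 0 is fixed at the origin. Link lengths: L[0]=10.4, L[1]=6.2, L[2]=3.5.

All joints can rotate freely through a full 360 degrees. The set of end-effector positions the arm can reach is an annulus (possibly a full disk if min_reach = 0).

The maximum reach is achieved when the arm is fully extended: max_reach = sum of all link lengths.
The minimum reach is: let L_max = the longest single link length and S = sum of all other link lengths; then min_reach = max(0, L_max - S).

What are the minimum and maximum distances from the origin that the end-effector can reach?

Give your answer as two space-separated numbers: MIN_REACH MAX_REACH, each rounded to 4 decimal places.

Link lengths: [10.4, 6.2, 3.5]
max_reach = 10.4 + 6.2 + 3.5 = 20.1
L_max = max([10.4, 6.2, 3.5]) = 10.4
S (sum of others) = 20.1 - 10.4 = 9.7
min_reach = max(0, 10.4 - 9.7) = max(0, 0.7) = 0.7

Answer: 0.7000 20.1000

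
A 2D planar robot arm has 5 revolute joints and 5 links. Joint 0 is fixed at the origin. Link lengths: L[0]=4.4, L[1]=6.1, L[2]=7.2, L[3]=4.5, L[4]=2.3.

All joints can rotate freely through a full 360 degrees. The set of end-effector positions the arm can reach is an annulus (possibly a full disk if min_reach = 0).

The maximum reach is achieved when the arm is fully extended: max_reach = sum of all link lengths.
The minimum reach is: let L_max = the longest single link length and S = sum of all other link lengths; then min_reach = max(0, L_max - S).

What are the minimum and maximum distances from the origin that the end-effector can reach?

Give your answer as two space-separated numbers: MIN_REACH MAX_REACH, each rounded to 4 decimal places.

Link lengths: [4.4, 6.1, 7.2, 4.5, 2.3]
max_reach = 4.4 + 6.1 + 7.2 + 4.5 + 2.3 = 24.5
L_max = max([4.4, 6.1, 7.2, 4.5, 2.3]) = 7.2
S (sum of others) = 24.5 - 7.2 = 17.3
min_reach = max(0, 7.2 - 17.3) = max(0, -10.1) = 0

Answer: 0.0000 24.5000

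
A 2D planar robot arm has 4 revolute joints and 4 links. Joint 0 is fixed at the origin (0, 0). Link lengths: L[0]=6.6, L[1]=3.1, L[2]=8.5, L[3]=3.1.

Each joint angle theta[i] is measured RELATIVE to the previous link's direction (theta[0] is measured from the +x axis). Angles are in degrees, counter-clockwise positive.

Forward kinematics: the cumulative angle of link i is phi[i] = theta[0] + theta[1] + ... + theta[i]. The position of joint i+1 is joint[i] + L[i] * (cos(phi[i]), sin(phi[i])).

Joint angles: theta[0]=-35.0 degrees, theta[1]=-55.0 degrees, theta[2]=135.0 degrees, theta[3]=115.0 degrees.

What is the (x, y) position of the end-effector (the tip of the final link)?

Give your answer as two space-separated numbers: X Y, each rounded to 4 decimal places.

joint[0] = (0.0000, 0.0000)  (base)
link 0: phi[0] = -35 = -35 deg
  cos(-35 deg) = 0.8192, sin(-35 deg) = -0.5736
  joint[1] = (0.0000, 0.0000) + 6.6 * (0.8192, -0.5736) = (0.0000 + 5.4064, 0.0000 + -3.7856) = (5.4064, -3.7856)
link 1: phi[1] = -35 + -55 = -90 deg
  cos(-90 deg) = 0.0000, sin(-90 deg) = -1.0000
  joint[2] = (5.4064, -3.7856) + 3.1 * (0.0000, -1.0000) = (5.4064 + 0.0000, -3.7856 + -3.1000) = (5.4064, -6.8856)
link 2: phi[2] = -35 + -55 + 135 = 45 deg
  cos(45 deg) = 0.7071, sin(45 deg) = 0.7071
  joint[3] = (5.4064, -6.8856) + 8.5 * (0.7071, 0.7071) = (5.4064 + 6.0104, -6.8856 + 6.0104) = (11.4168, -0.8752)
link 3: phi[3] = -35 + -55 + 135 + 115 = 160 deg
  cos(160 deg) = -0.9397, sin(160 deg) = 0.3420
  joint[4] = (11.4168, -0.8752) + 3.1 * (-0.9397, 0.3420) = (11.4168 + -2.9130, -0.8752 + 1.0603) = (8.5038, 0.1851)
End effector: (8.5038, 0.1851)

Answer: 8.5038 0.1851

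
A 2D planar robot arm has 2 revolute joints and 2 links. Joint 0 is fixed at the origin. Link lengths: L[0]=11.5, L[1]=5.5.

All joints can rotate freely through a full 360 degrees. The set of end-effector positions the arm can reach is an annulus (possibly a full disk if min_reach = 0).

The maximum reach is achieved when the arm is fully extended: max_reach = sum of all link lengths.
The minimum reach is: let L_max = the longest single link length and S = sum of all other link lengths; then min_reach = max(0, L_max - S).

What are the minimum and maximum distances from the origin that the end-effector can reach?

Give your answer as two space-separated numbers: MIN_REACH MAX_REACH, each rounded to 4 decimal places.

Link lengths: [11.5, 5.5]
max_reach = 11.5 + 5.5 = 17
L_max = max([11.5, 5.5]) = 11.5
S (sum of others) = 17 - 11.5 = 5.5
min_reach = max(0, 11.5 - 5.5) = max(0, 6) = 6

Answer: 6.0000 17.0000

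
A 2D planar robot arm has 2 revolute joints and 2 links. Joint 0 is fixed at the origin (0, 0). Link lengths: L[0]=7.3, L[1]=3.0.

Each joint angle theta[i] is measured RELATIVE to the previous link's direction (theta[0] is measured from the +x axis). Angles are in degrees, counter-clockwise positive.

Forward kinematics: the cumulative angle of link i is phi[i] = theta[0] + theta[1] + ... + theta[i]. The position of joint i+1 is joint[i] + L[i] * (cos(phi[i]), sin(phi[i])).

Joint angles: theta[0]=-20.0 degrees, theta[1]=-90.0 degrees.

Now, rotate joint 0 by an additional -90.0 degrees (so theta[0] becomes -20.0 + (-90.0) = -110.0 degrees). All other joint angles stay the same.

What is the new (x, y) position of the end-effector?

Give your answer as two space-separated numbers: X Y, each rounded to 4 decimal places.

joint[0] = (0.0000, 0.0000)  (base)
link 0: phi[0] = -110 = -110 deg
  cos(-110 deg) = -0.3420, sin(-110 deg) = -0.9397
  joint[1] = (0.0000, 0.0000) + 7.3 * (-0.3420, -0.9397) = (0.0000 + -2.4967, 0.0000 + -6.8598) = (-2.4967, -6.8598)
link 1: phi[1] = -110 + -90 = -200 deg
  cos(-200 deg) = -0.9397, sin(-200 deg) = 0.3420
  joint[2] = (-2.4967, -6.8598) + 3 * (-0.9397, 0.3420) = (-2.4967 + -2.8191, -6.8598 + 1.0261) = (-5.3158, -5.8337)
End effector: (-5.3158, -5.8337)

Answer: -5.3158 -5.8337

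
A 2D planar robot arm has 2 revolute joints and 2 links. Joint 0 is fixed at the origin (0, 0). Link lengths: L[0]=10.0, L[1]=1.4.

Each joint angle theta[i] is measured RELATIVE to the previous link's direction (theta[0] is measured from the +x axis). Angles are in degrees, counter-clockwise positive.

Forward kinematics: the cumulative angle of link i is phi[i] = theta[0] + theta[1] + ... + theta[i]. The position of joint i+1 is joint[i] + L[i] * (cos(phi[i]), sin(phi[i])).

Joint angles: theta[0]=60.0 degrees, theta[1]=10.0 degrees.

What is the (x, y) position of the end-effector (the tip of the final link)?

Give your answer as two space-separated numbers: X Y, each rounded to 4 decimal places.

Answer: 5.4788 9.9758

Derivation:
joint[0] = (0.0000, 0.0000)  (base)
link 0: phi[0] = 60 = 60 deg
  cos(60 deg) = 0.5000, sin(60 deg) = 0.8660
  joint[1] = (0.0000, 0.0000) + 10 * (0.5000, 0.8660) = (0.0000 + 5.0000, 0.0000 + 8.6603) = (5.0000, 8.6603)
link 1: phi[1] = 60 + 10 = 70 deg
  cos(70 deg) = 0.3420, sin(70 deg) = 0.9397
  joint[2] = (5.0000, 8.6603) + 1.4 * (0.3420, 0.9397) = (5.0000 + 0.4788, 8.6603 + 1.3156) = (5.4788, 9.9758)
End effector: (5.4788, 9.9758)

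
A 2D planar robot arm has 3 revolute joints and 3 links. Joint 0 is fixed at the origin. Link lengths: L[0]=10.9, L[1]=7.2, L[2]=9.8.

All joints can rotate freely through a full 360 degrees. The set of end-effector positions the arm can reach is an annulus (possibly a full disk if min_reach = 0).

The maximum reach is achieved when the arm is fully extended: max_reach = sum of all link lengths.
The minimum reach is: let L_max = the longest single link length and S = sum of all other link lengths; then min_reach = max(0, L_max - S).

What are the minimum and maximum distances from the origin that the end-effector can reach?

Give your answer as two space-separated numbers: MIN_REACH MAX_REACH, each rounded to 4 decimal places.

Link lengths: [10.9, 7.2, 9.8]
max_reach = 10.9 + 7.2 + 9.8 = 27.9
L_max = max([10.9, 7.2, 9.8]) = 10.9
S (sum of others) = 27.9 - 10.9 = 17
min_reach = max(0, 10.9 - 17) = max(0, -6.1) = 0

Answer: 0.0000 27.9000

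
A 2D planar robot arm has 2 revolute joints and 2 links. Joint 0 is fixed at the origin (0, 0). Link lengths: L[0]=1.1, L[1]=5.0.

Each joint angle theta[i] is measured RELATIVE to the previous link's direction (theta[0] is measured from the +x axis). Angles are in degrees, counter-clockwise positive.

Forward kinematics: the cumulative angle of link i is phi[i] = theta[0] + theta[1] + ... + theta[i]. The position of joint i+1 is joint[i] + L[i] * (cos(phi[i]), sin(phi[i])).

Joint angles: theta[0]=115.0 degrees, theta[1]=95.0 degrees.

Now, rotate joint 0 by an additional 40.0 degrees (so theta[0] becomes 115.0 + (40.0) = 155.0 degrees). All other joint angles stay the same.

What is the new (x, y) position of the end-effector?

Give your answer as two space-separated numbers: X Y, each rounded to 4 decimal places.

Answer: -2.7070 -4.2336

Derivation:
joint[0] = (0.0000, 0.0000)  (base)
link 0: phi[0] = 155 = 155 deg
  cos(155 deg) = -0.9063, sin(155 deg) = 0.4226
  joint[1] = (0.0000, 0.0000) + 1.1 * (-0.9063, 0.4226) = (0.0000 + -0.9969, 0.0000 + 0.4649) = (-0.9969, 0.4649)
link 1: phi[1] = 155 + 95 = 250 deg
  cos(250 deg) = -0.3420, sin(250 deg) = -0.9397
  joint[2] = (-0.9969, 0.4649) + 5 * (-0.3420, -0.9397) = (-0.9969 + -1.7101, 0.4649 + -4.6985) = (-2.7070, -4.2336)
End effector: (-2.7070, -4.2336)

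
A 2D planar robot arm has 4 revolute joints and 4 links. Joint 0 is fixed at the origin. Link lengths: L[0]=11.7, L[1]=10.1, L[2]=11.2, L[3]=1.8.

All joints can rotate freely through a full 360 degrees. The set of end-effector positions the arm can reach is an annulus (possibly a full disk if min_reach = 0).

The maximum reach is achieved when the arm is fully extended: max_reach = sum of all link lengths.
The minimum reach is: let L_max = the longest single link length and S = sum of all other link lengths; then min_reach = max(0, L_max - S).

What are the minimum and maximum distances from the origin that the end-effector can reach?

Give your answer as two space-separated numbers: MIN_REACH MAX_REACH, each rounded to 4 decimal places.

Answer: 0.0000 34.8000

Derivation:
Link lengths: [11.7, 10.1, 11.2, 1.8]
max_reach = 11.7 + 10.1 + 11.2 + 1.8 = 34.8
L_max = max([11.7, 10.1, 11.2, 1.8]) = 11.7
S (sum of others) = 34.8 - 11.7 = 23.1
min_reach = max(0, 11.7 - 23.1) = max(0, -11.4) = 0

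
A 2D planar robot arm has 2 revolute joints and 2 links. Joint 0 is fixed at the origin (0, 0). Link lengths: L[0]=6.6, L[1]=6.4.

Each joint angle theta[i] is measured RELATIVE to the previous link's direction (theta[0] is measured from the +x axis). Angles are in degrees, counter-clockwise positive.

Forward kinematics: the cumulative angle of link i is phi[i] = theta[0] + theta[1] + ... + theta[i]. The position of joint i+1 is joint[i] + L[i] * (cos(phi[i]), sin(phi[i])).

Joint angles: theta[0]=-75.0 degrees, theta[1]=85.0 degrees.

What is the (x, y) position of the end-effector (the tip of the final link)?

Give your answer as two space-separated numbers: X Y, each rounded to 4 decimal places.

joint[0] = (0.0000, 0.0000)  (base)
link 0: phi[0] = -75 = -75 deg
  cos(-75 deg) = 0.2588, sin(-75 deg) = -0.9659
  joint[1] = (0.0000, 0.0000) + 6.6 * (0.2588, -0.9659) = (0.0000 + 1.7082, 0.0000 + -6.3751) = (1.7082, -6.3751)
link 1: phi[1] = -75 + 85 = 10 deg
  cos(10 deg) = 0.9848, sin(10 deg) = 0.1736
  joint[2] = (1.7082, -6.3751) + 6.4 * (0.9848, 0.1736) = (1.7082 + 6.3028, -6.3751 + 1.1113) = (8.0110, -5.2638)
End effector: (8.0110, -5.2638)

Answer: 8.0110 -5.2638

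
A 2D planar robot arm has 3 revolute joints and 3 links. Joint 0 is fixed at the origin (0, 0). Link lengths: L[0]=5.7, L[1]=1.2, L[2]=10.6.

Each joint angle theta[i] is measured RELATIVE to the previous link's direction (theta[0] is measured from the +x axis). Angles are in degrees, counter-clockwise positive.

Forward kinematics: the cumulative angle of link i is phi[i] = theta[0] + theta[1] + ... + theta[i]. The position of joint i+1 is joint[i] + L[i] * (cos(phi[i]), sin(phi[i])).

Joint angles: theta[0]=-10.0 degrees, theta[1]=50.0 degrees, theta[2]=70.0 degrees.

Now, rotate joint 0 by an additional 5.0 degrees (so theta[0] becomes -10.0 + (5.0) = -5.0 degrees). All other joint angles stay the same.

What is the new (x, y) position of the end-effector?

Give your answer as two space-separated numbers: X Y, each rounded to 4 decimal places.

joint[0] = (0.0000, 0.0000)  (base)
link 0: phi[0] = -5 = -5 deg
  cos(-5 deg) = 0.9962, sin(-5 deg) = -0.0872
  joint[1] = (0.0000, 0.0000) + 5.7 * (0.9962, -0.0872) = (0.0000 + 5.6783, 0.0000 + -0.4968) = (5.6783, -0.4968)
link 1: phi[1] = -5 + 50 = 45 deg
  cos(45 deg) = 0.7071, sin(45 deg) = 0.7071
  joint[2] = (5.6783, -0.4968) + 1.2 * (0.7071, 0.7071) = (5.6783 + 0.8485, -0.4968 + 0.8485) = (6.5268, 0.3517)
link 2: phi[2] = -5 + 50 + 70 = 115 deg
  cos(115 deg) = -0.4226, sin(115 deg) = 0.9063
  joint[3] = (6.5268, 0.3517) + 10.6 * (-0.4226, 0.9063) = (6.5268 + -4.4798, 0.3517 + 9.6069) = (2.0471, 9.9586)
End effector: (2.0471, 9.9586)

Answer: 2.0471 9.9586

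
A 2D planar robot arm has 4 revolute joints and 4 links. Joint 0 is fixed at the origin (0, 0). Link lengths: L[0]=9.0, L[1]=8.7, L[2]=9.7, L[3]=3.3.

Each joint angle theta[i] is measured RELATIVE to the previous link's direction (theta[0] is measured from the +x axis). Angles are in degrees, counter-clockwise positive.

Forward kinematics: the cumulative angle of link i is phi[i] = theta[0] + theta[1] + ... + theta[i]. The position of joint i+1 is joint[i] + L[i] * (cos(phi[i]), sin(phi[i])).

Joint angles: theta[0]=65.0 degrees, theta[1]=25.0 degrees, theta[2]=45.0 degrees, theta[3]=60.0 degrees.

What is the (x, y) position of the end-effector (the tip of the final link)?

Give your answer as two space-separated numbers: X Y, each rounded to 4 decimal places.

Answer: -6.2429 22.8616

Derivation:
joint[0] = (0.0000, 0.0000)  (base)
link 0: phi[0] = 65 = 65 deg
  cos(65 deg) = 0.4226, sin(65 deg) = 0.9063
  joint[1] = (0.0000, 0.0000) + 9 * (0.4226, 0.9063) = (0.0000 + 3.8036, 0.0000 + 8.1568) = (3.8036, 8.1568)
link 1: phi[1] = 65 + 25 = 90 deg
  cos(90 deg) = 0.0000, sin(90 deg) = 1.0000
  joint[2] = (3.8036, 8.1568) + 8.7 * (0.0000, 1.0000) = (3.8036 + 0.0000, 8.1568 + 8.7000) = (3.8036, 16.8568)
link 2: phi[2] = 65 + 25 + 45 = 135 deg
  cos(135 deg) = -0.7071, sin(135 deg) = 0.7071
  joint[3] = (3.8036, 16.8568) + 9.7 * (-0.7071, 0.7071) = (3.8036 + -6.8589, 16.8568 + 6.8589) = (-3.0554, 23.7157)
link 3: phi[3] = 65 + 25 + 45 + 60 = 195 deg
  cos(195 deg) = -0.9659, sin(195 deg) = -0.2588
  joint[4] = (-3.0554, 23.7157) + 3.3 * (-0.9659, -0.2588) = (-3.0554 + -3.1876, 23.7157 + -0.8541) = (-6.2429, 22.8616)
End effector: (-6.2429, 22.8616)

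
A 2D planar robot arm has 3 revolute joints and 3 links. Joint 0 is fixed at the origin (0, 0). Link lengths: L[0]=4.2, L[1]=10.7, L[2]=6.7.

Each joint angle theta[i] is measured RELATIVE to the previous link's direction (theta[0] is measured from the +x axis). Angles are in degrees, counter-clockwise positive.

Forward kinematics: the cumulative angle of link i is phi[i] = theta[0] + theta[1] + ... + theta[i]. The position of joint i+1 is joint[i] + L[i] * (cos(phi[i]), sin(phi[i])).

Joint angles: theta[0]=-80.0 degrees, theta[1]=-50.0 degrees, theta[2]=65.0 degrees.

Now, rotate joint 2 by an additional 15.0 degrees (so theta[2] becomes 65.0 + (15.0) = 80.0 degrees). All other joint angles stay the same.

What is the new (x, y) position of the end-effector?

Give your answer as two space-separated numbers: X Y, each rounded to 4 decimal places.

Answer: -1.8418 -17.4654

Derivation:
joint[0] = (0.0000, 0.0000)  (base)
link 0: phi[0] = -80 = -80 deg
  cos(-80 deg) = 0.1736, sin(-80 deg) = -0.9848
  joint[1] = (0.0000, 0.0000) + 4.2 * (0.1736, -0.9848) = (0.0000 + 0.7293, 0.0000 + -4.1362) = (0.7293, -4.1362)
link 1: phi[1] = -80 + -50 = -130 deg
  cos(-130 deg) = -0.6428, sin(-130 deg) = -0.7660
  joint[2] = (0.7293, -4.1362) + 10.7 * (-0.6428, -0.7660) = (0.7293 + -6.8778, -4.1362 + -8.1967) = (-6.1485, -12.3329)
link 2: phi[2] = -80 + -50 + 80 = -50 deg
  cos(-50 deg) = 0.6428, sin(-50 deg) = -0.7660
  joint[3] = (-6.1485, -12.3329) + 6.7 * (0.6428, -0.7660) = (-6.1485 + 4.3067, -12.3329 + -5.1325) = (-1.8418, -17.4654)
End effector: (-1.8418, -17.4654)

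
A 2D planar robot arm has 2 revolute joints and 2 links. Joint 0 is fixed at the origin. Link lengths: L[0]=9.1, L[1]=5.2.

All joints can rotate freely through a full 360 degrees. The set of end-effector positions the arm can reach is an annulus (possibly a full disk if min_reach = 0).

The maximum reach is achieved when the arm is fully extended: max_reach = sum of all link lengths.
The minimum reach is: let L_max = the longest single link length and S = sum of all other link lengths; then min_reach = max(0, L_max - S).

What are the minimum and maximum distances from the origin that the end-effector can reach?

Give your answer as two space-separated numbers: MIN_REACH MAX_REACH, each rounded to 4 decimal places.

Link lengths: [9.1, 5.2]
max_reach = 9.1 + 5.2 = 14.3
L_max = max([9.1, 5.2]) = 9.1
S (sum of others) = 14.3 - 9.1 = 5.2
min_reach = max(0, 9.1 - 5.2) = max(0, 3.9) = 3.9

Answer: 3.9000 14.3000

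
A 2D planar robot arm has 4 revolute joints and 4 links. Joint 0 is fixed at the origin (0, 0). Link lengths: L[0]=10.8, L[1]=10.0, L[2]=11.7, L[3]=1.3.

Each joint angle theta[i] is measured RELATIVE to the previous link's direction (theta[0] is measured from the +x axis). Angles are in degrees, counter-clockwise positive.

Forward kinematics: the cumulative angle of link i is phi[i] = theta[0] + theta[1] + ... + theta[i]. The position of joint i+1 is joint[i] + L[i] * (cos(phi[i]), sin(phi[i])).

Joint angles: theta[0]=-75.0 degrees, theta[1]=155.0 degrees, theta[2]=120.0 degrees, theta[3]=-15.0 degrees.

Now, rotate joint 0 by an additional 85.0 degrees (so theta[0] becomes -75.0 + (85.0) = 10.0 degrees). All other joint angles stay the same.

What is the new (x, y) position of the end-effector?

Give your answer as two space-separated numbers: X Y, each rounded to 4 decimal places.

Answer: 4.0048 -8.1377

Derivation:
joint[0] = (0.0000, 0.0000)  (base)
link 0: phi[0] = 10 = 10 deg
  cos(10 deg) = 0.9848, sin(10 deg) = 0.1736
  joint[1] = (0.0000, 0.0000) + 10.8 * (0.9848, 0.1736) = (0.0000 + 10.6359, 0.0000 + 1.8754) = (10.6359, 1.8754)
link 1: phi[1] = 10 + 155 = 165 deg
  cos(165 deg) = -0.9659, sin(165 deg) = 0.2588
  joint[2] = (10.6359, 1.8754) + 10 * (-0.9659, 0.2588) = (10.6359 + -9.6593, 1.8754 + 2.5882) = (0.9767, 4.4636)
link 2: phi[2] = 10 + 155 + 120 = 285 deg
  cos(285 deg) = 0.2588, sin(285 deg) = -0.9659
  joint[3] = (0.9767, 4.4636) + 11.7 * (0.2588, -0.9659) = (0.9767 + 3.0282, 4.4636 + -11.3013) = (4.0048, -6.8377)
link 3: phi[3] = 10 + 155 + 120 + -15 = 270 deg
  cos(270 deg) = -0.0000, sin(270 deg) = -1.0000
  joint[4] = (4.0048, -6.8377) + 1.3 * (-0.0000, -1.0000) = (4.0048 + -0.0000, -6.8377 + -1.3000) = (4.0048, -8.1377)
End effector: (4.0048, -8.1377)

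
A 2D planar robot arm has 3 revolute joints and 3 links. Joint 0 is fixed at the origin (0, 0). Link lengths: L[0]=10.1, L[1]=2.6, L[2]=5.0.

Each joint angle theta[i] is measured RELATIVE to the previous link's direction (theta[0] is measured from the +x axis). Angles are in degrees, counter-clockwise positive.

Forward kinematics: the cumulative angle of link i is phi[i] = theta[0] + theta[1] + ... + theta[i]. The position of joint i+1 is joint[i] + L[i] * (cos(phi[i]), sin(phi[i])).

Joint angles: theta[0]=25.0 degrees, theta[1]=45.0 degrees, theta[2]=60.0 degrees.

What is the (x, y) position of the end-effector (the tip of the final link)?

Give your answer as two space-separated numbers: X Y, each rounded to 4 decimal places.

joint[0] = (0.0000, 0.0000)  (base)
link 0: phi[0] = 25 = 25 deg
  cos(25 deg) = 0.9063, sin(25 deg) = 0.4226
  joint[1] = (0.0000, 0.0000) + 10.1 * (0.9063, 0.4226) = (0.0000 + 9.1537, 0.0000 + 4.2684) = (9.1537, 4.2684)
link 1: phi[1] = 25 + 45 = 70 deg
  cos(70 deg) = 0.3420, sin(70 deg) = 0.9397
  joint[2] = (9.1537, 4.2684) + 2.6 * (0.3420, 0.9397) = (9.1537 + 0.8893, 4.2684 + 2.4432) = (10.0430, 6.7116)
link 2: phi[2] = 25 + 45 + 60 = 130 deg
  cos(130 deg) = -0.6428, sin(130 deg) = 0.7660
  joint[3] = (10.0430, 6.7116) + 5 * (-0.6428, 0.7660) = (10.0430 + -3.2139, 6.7116 + 3.8302) = (6.8290, 10.5419)
End effector: (6.8290, 10.5419)

Answer: 6.8290 10.5419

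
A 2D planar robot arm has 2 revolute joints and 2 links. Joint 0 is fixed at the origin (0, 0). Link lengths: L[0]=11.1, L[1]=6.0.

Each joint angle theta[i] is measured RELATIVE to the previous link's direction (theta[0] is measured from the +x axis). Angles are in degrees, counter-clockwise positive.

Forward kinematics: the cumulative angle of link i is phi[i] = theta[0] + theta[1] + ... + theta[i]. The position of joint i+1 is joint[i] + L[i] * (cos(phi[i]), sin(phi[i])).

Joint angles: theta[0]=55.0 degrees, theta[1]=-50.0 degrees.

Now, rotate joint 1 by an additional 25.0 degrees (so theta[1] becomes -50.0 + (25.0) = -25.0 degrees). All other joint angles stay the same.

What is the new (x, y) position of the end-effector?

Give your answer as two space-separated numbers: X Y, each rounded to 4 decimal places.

Answer: 11.5629 12.0926

Derivation:
joint[0] = (0.0000, 0.0000)  (base)
link 0: phi[0] = 55 = 55 deg
  cos(55 deg) = 0.5736, sin(55 deg) = 0.8192
  joint[1] = (0.0000, 0.0000) + 11.1 * (0.5736, 0.8192) = (0.0000 + 6.3667, 0.0000 + 9.0926) = (6.3667, 9.0926)
link 1: phi[1] = 55 + -25 = 30 deg
  cos(30 deg) = 0.8660, sin(30 deg) = 0.5000
  joint[2] = (6.3667, 9.0926) + 6 * (0.8660, 0.5000) = (6.3667 + 5.1962, 9.0926 + 3.0000) = (11.5629, 12.0926)
End effector: (11.5629, 12.0926)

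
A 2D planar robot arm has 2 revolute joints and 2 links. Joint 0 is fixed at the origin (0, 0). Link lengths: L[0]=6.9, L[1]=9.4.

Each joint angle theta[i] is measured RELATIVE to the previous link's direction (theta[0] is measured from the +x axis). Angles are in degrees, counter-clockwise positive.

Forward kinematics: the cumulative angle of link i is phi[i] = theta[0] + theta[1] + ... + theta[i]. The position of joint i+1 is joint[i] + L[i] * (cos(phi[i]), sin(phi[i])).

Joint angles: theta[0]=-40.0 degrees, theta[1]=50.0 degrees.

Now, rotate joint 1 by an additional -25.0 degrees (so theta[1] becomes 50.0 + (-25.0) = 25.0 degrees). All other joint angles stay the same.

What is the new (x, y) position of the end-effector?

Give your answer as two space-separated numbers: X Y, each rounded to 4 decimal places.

Answer: 14.3654 -6.8681

Derivation:
joint[0] = (0.0000, 0.0000)  (base)
link 0: phi[0] = -40 = -40 deg
  cos(-40 deg) = 0.7660, sin(-40 deg) = -0.6428
  joint[1] = (0.0000, 0.0000) + 6.9 * (0.7660, -0.6428) = (0.0000 + 5.2857, 0.0000 + -4.4352) = (5.2857, -4.4352)
link 1: phi[1] = -40 + 25 = -15 deg
  cos(-15 deg) = 0.9659, sin(-15 deg) = -0.2588
  joint[2] = (5.2857, -4.4352) + 9.4 * (0.9659, -0.2588) = (5.2857 + 9.0797, -4.4352 + -2.4329) = (14.3654, -6.8681)
End effector: (14.3654, -6.8681)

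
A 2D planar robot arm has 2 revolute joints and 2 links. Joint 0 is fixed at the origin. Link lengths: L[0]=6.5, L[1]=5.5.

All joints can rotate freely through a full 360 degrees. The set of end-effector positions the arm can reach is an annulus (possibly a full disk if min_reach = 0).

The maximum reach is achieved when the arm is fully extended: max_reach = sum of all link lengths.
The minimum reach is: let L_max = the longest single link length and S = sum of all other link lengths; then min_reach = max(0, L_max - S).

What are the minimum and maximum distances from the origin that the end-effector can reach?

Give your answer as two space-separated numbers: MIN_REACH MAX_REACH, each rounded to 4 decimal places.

Answer: 1.0000 12.0000

Derivation:
Link lengths: [6.5, 5.5]
max_reach = 6.5 + 5.5 = 12
L_max = max([6.5, 5.5]) = 6.5
S (sum of others) = 12 - 6.5 = 5.5
min_reach = max(0, 6.5 - 5.5) = max(0, 1) = 1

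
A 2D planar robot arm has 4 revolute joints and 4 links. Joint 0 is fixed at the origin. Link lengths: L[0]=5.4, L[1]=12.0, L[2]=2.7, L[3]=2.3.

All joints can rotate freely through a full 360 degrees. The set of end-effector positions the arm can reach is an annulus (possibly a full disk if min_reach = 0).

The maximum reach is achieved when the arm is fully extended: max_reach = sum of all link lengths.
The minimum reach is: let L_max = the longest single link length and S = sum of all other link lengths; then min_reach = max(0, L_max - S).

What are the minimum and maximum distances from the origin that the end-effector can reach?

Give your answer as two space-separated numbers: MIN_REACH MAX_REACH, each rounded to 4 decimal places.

Link lengths: [5.4, 12.0, 2.7, 2.3]
max_reach = 5.4 + 12 + 2.7 + 2.3 = 22.4
L_max = max([5.4, 12.0, 2.7, 2.3]) = 12
S (sum of others) = 22.4 - 12 = 10.4
min_reach = max(0, 12 - 10.4) = max(0, 1.6) = 1.6

Answer: 1.6000 22.4000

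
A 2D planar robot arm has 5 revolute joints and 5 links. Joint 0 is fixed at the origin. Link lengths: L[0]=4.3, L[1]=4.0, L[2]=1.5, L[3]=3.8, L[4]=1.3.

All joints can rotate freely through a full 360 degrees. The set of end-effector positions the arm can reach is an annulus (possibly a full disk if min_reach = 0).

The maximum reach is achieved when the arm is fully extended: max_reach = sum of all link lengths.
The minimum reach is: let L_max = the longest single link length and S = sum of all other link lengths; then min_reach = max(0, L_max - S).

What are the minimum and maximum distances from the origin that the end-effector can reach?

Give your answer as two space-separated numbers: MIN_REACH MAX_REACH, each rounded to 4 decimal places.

Link lengths: [4.3, 4.0, 1.5, 3.8, 1.3]
max_reach = 4.3 + 4 + 1.5 + 3.8 + 1.3 = 14.9
L_max = max([4.3, 4.0, 1.5, 3.8, 1.3]) = 4.3
S (sum of others) = 14.9 - 4.3 = 10.6
min_reach = max(0, 4.3 - 10.6) = max(0, -6.3) = 0

Answer: 0.0000 14.9000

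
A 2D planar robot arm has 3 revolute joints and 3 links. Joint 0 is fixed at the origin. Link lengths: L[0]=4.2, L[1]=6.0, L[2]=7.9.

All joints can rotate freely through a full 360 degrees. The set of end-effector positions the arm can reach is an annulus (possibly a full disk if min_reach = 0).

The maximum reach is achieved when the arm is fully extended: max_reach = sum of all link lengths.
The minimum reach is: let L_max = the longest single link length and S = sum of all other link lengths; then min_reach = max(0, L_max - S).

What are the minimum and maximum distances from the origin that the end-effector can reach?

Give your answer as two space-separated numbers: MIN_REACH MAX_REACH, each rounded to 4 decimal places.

Link lengths: [4.2, 6.0, 7.9]
max_reach = 4.2 + 6 + 7.9 = 18.1
L_max = max([4.2, 6.0, 7.9]) = 7.9
S (sum of others) = 18.1 - 7.9 = 10.2
min_reach = max(0, 7.9 - 10.2) = max(0, -2.3) = 0

Answer: 0.0000 18.1000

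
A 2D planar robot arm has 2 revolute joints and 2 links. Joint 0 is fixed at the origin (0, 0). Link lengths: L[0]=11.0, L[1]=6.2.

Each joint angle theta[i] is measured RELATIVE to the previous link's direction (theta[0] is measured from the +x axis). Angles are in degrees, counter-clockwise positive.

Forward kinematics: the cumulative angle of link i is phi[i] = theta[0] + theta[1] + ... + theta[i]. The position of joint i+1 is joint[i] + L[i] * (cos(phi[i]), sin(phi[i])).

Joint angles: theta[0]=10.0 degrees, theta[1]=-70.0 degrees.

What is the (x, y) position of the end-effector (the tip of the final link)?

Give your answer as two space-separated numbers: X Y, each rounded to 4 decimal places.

joint[0] = (0.0000, 0.0000)  (base)
link 0: phi[0] = 10 = 10 deg
  cos(10 deg) = 0.9848, sin(10 deg) = 0.1736
  joint[1] = (0.0000, 0.0000) + 11 * (0.9848, 0.1736) = (0.0000 + 10.8329, 0.0000 + 1.9101) = (10.8329, 1.9101)
link 1: phi[1] = 10 + -70 = -60 deg
  cos(-60 deg) = 0.5000, sin(-60 deg) = -0.8660
  joint[2] = (10.8329, 1.9101) + 6.2 * (0.5000, -0.8660) = (10.8329 + 3.1000, 1.9101 + -5.3694) = (13.9329, -3.4592)
End effector: (13.9329, -3.4592)

Answer: 13.9329 -3.4592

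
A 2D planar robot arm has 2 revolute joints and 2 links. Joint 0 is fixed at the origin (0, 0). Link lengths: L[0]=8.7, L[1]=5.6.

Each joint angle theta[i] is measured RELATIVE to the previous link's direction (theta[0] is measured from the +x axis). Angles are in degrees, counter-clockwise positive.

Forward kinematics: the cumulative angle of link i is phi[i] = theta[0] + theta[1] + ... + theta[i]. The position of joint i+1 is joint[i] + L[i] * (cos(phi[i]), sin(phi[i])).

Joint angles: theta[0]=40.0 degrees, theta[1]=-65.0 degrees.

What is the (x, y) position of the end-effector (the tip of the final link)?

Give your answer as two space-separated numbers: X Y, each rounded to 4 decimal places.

Answer: 11.7399 3.2256

Derivation:
joint[0] = (0.0000, 0.0000)  (base)
link 0: phi[0] = 40 = 40 deg
  cos(40 deg) = 0.7660, sin(40 deg) = 0.6428
  joint[1] = (0.0000, 0.0000) + 8.7 * (0.7660, 0.6428) = (0.0000 + 6.6646, 0.0000 + 5.5923) = (6.6646, 5.5923)
link 1: phi[1] = 40 + -65 = -25 deg
  cos(-25 deg) = 0.9063, sin(-25 deg) = -0.4226
  joint[2] = (6.6646, 5.5923) + 5.6 * (0.9063, -0.4226) = (6.6646 + 5.0753, 5.5923 + -2.3667) = (11.7399, 3.2256)
End effector: (11.7399, 3.2256)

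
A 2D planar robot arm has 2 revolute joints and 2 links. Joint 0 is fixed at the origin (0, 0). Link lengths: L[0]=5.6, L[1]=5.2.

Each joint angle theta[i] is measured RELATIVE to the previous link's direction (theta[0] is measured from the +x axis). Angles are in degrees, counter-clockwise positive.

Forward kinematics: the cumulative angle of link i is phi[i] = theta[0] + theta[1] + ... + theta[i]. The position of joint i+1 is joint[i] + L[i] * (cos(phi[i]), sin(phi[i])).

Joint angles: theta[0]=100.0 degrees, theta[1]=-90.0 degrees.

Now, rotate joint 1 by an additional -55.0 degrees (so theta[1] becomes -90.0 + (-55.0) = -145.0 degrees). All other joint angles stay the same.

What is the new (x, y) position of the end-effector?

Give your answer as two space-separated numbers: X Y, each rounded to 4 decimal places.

joint[0] = (0.0000, 0.0000)  (base)
link 0: phi[0] = 100 = 100 deg
  cos(100 deg) = -0.1736, sin(100 deg) = 0.9848
  joint[1] = (0.0000, 0.0000) + 5.6 * (-0.1736, 0.9848) = (0.0000 + -0.9724, 0.0000 + 5.5149) = (-0.9724, 5.5149)
link 1: phi[1] = 100 + -145 = -45 deg
  cos(-45 deg) = 0.7071, sin(-45 deg) = -0.7071
  joint[2] = (-0.9724, 5.5149) + 5.2 * (0.7071, -0.7071) = (-0.9724 + 3.6770, 5.5149 + -3.6770) = (2.7045, 1.8380)
End effector: (2.7045, 1.8380)

Answer: 2.7045 1.8380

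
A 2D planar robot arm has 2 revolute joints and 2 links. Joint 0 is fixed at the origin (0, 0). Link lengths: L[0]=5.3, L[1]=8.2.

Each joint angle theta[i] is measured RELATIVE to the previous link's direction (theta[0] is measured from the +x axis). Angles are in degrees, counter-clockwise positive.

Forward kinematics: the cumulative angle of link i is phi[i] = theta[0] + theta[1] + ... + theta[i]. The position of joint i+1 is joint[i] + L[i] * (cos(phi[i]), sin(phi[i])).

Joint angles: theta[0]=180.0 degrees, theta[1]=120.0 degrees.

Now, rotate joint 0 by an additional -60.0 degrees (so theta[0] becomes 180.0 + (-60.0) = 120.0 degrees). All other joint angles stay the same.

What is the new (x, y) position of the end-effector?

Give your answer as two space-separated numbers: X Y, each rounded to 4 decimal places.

joint[0] = (0.0000, 0.0000)  (base)
link 0: phi[0] = 120 = 120 deg
  cos(120 deg) = -0.5000, sin(120 deg) = 0.8660
  joint[1] = (0.0000, 0.0000) + 5.3 * (-0.5000, 0.8660) = (0.0000 + -2.6500, 0.0000 + 4.5899) = (-2.6500, 4.5899)
link 1: phi[1] = 120 + 120 = 240 deg
  cos(240 deg) = -0.5000, sin(240 deg) = -0.8660
  joint[2] = (-2.6500, 4.5899) + 8.2 * (-0.5000, -0.8660) = (-2.6500 + -4.1000, 4.5899 + -7.1014) = (-6.7500, -2.5115)
End effector: (-6.7500, -2.5115)

Answer: -6.7500 -2.5115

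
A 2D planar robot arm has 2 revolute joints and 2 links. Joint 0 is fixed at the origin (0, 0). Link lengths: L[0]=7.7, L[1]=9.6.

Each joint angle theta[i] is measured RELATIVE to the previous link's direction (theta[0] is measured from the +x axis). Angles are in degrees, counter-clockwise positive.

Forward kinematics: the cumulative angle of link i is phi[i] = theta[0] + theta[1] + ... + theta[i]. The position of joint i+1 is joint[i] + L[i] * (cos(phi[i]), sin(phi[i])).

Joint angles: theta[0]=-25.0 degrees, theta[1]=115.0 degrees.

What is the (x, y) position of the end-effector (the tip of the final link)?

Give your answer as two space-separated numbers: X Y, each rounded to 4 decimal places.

joint[0] = (0.0000, 0.0000)  (base)
link 0: phi[0] = -25 = -25 deg
  cos(-25 deg) = 0.9063, sin(-25 deg) = -0.4226
  joint[1] = (0.0000, 0.0000) + 7.7 * (0.9063, -0.4226) = (0.0000 + 6.9786, 0.0000 + -3.2542) = (6.9786, -3.2542)
link 1: phi[1] = -25 + 115 = 90 deg
  cos(90 deg) = 0.0000, sin(90 deg) = 1.0000
  joint[2] = (6.9786, -3.2542) + 9.6 * (0.0000, 1.0000) = (6.9786 + 0.0000, -3.2542 + 9.6000) = (6.9786, 6.3458)
End effector: (6.9786, 6.3458)

Answer: 6.9786 6.3458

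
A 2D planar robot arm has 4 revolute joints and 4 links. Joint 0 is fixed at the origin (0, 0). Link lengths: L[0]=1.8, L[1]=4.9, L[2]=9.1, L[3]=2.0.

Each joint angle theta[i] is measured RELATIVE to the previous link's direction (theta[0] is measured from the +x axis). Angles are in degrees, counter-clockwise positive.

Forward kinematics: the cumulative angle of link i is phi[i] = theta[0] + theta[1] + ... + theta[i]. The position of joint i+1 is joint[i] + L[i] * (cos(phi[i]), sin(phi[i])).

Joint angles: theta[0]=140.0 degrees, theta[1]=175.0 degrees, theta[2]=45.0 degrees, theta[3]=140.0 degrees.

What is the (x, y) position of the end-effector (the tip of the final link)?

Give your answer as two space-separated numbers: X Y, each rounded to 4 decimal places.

Answer: 9.6539 -1.0222

Derivation:
joint[0] = (0.0000, 0.0000)  (base)
link 0: phi[0] = 140 = 140 deg
  cos(140 deg) = -0.7660, sin(140 deg) = 0.6428
  joint[1] = (0.0000, 0.0000) + 1.8 * (-0.7660, 0.6428) = (0.0000 + -1.3789, 0.0000 + 1.1570) = (-1.3789, 1.1570)
link 1: phi[1] = 140 + 175 = 315 deg
  cos(315 deg) = 0.7071, sin(315 deg) = -0.7071
  joint[2] = (-1.3789, 1.1570) + 4.9 * (0.7071, -0.7071) = (-1.3789 + 3.4648, 1.1570 + -3.4648) = (2.0859, -2.3078)
link 2: phi[2] = 140 + 175 + 45 = 360 deg
  cos(360 deg) = 1.0000, sin(360 deg) = -0.0000
  joint[3] = (2.0859, -2.3078) + 9.1 * (1.0000, -0.0000) = (2.0859 + 9.1000, -2.3078 + -0.0000) = (11.1859, -2.3078)
link 3: phi[3] = 140 + 175 + 45 + 140 = 500 deg
  cos(500 deg) = -0.7660, sin(500 deg) = 0.6428
  joint[4] = (11.1859, -2.3078) + 2 * (-0.7660, 0.6428) = (11.1859 + -1.5321, -2.3078 + 1.2856) = (9.6539, -1.0222)
End effector: (9.6539, -1.0222)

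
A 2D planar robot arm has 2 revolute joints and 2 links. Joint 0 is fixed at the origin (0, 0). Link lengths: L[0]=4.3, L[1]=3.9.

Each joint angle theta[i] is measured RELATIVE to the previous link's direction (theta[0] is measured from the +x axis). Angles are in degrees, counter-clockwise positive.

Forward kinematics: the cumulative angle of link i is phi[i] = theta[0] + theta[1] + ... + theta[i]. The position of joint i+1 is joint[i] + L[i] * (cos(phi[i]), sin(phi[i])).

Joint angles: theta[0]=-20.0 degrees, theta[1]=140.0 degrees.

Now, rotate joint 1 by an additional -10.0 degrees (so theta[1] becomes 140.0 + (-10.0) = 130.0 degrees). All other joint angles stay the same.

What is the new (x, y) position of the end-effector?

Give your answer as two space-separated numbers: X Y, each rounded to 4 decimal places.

Answer: 2.7068 2.1941

Derivation:
joint[0] = (0.0000, 0.0000)  (base)
link 0: phi[0] = -20 = -20 deg
  cos(-20 deg) = 0.9397, sin(-20 deg) = -0.3420
  joint[1] = (0.0000, 0.0000) + 4.3 * (0.9397, -0.3420) = (0.0000 + 4.0407, 0.0000 + -1.4707) = (4.0407, -1.4707)
link 1: phi[1] = -20 + 130 = 110 deg
  cos(110 deg) = -0.3420, sin(110 deg) = 0.9397
  joint[2] = (4.0407, -1.4707) + 3.9 * (-0.3420, 0.9397) = (4.0407 + -1.3339, -1.4707 + 3.6648) = (2.7068, 2.1941)
End effector: (2.7068, 2.1941)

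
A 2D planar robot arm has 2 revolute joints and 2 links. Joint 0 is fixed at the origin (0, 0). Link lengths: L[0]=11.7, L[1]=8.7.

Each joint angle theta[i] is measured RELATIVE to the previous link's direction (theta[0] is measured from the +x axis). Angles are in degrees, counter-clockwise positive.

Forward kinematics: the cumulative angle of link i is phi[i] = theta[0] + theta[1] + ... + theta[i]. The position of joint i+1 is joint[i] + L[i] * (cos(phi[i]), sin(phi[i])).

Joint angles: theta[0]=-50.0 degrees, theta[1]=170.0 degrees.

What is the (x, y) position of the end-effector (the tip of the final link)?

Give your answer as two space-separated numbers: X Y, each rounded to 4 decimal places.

Answer: 3.1706 -1.4283

Derivation:
joint[0] = (0.0000, 0.0000)  (base)
link 0: phi[0] = -50 = -50 deg
  cos(-50 deg) = 0.6428, sin(-50 deg) = -0.7660
  joint[1] = (0.0000, 0.0000) + 11.7 * (0.6428, -0.7660) = (0.0000 + 7.5206, 0.0000 + -8.9627) = (7.5206, -8.9627)
link 1: phi[1] = -50 + 170 = 120 deg
  cos(120 deg) = -0.5000, sin(120 deg) = 0.8660
  joint[2] = (7.5206, -8.9627) + 8.7 * (-0.5000, 0.8660) = (7.5206 + -4.3500, -8.9627 + 7.5344) = (3.1706, -1.4283)
End effector: (3.1706, -1.4283)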